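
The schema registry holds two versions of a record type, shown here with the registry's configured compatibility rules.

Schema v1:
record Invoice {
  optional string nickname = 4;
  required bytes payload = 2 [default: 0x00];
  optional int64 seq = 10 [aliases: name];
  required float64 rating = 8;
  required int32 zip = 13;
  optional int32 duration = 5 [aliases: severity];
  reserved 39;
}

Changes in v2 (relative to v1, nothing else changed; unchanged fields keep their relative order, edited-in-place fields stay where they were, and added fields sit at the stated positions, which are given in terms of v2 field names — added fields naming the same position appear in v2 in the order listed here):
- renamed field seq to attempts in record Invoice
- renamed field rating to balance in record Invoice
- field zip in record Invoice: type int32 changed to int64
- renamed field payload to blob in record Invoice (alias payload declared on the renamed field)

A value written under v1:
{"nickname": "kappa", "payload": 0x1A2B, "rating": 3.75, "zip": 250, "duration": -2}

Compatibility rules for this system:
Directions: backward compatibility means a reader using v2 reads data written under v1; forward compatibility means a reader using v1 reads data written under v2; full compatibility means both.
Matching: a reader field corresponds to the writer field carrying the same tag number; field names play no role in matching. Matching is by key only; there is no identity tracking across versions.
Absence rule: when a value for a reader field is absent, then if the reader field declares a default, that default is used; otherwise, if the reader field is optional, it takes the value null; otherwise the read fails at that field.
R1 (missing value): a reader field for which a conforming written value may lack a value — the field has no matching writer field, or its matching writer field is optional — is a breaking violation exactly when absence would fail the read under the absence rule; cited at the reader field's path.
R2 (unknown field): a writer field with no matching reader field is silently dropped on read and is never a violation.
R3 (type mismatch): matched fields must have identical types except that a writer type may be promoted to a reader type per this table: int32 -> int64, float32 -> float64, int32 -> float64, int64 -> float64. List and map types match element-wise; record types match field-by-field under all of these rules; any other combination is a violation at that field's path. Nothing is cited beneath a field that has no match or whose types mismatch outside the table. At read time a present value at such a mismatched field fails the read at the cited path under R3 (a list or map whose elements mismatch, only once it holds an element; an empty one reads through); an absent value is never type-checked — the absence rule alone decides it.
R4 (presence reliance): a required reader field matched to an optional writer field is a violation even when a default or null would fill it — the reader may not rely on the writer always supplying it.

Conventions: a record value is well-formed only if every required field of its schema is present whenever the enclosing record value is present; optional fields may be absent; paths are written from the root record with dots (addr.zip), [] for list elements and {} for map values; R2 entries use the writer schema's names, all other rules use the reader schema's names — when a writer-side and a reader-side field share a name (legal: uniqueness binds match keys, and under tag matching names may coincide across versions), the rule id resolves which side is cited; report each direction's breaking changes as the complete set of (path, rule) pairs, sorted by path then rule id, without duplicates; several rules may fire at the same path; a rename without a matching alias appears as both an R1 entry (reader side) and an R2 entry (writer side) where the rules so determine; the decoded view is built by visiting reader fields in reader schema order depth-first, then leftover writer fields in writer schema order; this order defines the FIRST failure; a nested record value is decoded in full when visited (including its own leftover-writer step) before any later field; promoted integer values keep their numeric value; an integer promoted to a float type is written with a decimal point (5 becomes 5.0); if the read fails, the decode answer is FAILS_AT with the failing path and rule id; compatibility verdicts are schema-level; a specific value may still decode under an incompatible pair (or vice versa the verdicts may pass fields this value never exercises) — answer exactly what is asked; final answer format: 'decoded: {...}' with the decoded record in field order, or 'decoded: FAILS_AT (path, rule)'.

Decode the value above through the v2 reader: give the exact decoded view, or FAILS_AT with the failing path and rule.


arrows below run writer -> reader for Invoice
migrating the Invoice value to v2:
  nickname := "kappa"
  blob := 0x1A2B (from writer payload)
  attempts := null (missing; optional => null)
  balance := 3.75 (from writer rating)
  zip := 250 (int32 -> int64)
  duration := -2
  => decoded: {"nickname": "kappa", "blob": 0x1A2B, "attempts": null, "balance": 3.75, "zip": 250, "duration": -2}
checking off the Invoice differences that do not matter here:
  field zip in record Invoice: type int32 changed to int64 -> schema-level compatibility only; this Invoice value's decode is unchanged

decoded: {"nickname": "kappa", "blob": 0x1A2B, "attempts": null, "balance": 3.75, "zip": 250, "duration": -2}


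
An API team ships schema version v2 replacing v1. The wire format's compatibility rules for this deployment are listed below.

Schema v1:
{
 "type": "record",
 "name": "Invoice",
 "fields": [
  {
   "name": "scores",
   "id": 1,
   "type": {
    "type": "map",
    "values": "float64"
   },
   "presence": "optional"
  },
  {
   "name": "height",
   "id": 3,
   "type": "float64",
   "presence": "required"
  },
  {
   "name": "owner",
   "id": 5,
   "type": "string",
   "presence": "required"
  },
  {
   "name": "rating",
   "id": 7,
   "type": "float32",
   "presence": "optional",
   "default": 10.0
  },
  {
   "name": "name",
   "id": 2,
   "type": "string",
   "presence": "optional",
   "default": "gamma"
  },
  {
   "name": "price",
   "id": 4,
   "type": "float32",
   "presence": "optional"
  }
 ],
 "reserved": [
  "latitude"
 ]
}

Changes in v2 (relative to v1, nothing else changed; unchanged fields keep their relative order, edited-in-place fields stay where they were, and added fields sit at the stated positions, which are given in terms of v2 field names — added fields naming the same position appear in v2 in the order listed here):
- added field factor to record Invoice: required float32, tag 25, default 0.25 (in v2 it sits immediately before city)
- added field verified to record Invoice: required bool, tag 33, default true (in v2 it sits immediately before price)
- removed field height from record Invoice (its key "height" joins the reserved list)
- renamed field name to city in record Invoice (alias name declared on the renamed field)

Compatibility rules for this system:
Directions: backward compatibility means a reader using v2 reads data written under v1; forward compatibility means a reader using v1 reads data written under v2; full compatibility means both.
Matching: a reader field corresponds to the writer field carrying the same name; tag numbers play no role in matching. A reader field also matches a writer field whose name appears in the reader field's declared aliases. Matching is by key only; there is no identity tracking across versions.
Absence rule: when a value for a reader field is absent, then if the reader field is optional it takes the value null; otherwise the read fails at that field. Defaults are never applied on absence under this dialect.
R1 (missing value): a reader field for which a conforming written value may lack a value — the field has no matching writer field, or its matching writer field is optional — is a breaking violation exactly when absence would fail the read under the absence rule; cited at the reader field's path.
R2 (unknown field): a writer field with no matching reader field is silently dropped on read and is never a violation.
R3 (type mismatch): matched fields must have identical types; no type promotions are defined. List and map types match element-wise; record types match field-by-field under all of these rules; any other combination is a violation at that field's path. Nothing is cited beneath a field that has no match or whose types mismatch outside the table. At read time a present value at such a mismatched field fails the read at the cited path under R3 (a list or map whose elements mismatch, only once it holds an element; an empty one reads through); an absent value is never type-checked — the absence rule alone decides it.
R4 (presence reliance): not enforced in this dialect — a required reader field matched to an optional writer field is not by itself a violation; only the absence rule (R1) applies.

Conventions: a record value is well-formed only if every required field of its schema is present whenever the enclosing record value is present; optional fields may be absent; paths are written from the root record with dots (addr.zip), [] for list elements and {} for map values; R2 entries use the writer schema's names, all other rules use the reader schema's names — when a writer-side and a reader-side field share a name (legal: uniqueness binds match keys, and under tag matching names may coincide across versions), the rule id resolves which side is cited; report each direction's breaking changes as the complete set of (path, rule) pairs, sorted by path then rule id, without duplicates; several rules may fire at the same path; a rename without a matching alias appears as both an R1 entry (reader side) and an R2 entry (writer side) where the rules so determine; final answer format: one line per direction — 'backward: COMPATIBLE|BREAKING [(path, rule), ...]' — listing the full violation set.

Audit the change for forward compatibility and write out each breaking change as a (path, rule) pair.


the writer's type comes first in each Invoice pair
forward for Invoice (reader v1, writer v2):
  scores: map<string, float64> -> map<string, float64>, writer optional; from scores
  height: no writer-side match
  owner: string -> string, writer required; from owner
  rating: float32 -> float32, writer optional; from rating
  name: no writer-side match
  price: float32 -> float32, writer optional; from price
  writer factor: unknown to reader
  writer city: unknown to reader
  writer verified: unknown to reader
  R1 fires at height
  => forward verdict for Invoice: BREAKING, 1 violation(s)
checking off the Invoice differences that do not matter here:
  added field verified to record Invoice: required bool, tag 33, default true (in v2 it sits immediately before price) -> affects backward compatibility only, which is not asked
  added field factor to record Invoice: required float32, tag 25, default 0.25 (in v2 it sits immediately before city) -> affects backward compatibility only, which is not asked
  renamed field name to city in record Invoice (alias name declared on the renamed field) -> fires no rule on Invoice, leaving the asked answer as it is

forward: BREAKING [(height, R1)]


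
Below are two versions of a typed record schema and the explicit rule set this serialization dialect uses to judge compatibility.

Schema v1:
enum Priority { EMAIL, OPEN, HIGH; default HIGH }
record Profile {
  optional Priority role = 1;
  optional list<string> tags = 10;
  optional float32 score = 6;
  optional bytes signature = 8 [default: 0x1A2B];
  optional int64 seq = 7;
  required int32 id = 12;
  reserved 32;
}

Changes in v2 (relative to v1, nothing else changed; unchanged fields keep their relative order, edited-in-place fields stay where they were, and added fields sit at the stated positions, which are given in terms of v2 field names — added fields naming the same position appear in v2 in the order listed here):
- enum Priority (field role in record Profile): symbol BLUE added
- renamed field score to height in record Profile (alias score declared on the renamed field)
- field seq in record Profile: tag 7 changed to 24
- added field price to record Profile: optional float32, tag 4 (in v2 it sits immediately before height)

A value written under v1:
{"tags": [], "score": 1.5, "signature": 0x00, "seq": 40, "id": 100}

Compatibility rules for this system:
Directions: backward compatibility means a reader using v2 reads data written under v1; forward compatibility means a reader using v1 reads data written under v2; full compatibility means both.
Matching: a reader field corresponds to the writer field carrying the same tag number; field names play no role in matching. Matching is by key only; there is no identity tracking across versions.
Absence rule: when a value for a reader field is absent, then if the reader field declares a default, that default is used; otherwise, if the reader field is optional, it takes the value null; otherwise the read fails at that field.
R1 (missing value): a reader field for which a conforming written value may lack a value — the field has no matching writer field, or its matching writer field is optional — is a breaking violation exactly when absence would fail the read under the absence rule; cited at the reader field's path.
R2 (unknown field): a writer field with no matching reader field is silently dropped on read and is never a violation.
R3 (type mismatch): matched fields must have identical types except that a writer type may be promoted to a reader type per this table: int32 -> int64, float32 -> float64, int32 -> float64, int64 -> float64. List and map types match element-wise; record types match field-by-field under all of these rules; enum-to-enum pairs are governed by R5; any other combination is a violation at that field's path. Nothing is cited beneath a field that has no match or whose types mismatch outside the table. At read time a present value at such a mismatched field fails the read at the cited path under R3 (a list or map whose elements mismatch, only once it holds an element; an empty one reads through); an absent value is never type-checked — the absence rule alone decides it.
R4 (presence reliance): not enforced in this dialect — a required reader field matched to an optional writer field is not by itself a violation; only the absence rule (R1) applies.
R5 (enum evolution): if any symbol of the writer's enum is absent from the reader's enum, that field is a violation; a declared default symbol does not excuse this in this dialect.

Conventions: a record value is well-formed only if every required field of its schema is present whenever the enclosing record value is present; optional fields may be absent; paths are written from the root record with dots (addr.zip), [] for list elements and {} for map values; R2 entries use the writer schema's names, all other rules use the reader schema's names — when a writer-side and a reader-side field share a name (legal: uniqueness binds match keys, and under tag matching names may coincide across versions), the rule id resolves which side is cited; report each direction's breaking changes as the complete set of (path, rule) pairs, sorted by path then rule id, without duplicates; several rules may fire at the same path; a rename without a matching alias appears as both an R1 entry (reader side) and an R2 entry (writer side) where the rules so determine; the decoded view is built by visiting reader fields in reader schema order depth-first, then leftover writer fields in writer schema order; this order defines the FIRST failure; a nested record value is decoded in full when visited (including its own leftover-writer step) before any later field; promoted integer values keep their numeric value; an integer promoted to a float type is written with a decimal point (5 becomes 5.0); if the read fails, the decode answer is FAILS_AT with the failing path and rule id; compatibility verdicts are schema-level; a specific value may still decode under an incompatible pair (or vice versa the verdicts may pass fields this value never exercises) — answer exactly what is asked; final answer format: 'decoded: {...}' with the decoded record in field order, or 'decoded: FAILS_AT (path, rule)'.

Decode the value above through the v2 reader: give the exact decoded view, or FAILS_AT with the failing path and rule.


arrows below run writer -> reader for Profile
decode walk for Profile under reader schema v2:
  role := null (absent, optional -> null)
  tags := []
  price := null (absent, optional -> null)
  height := 1.5 (from writer score)
  signature := 0x00
  seq := null (absent, optional -> null)
  id := 100
  writer seq: unknown -> dropped
  => decoded: {"role": null, "tags": [], "price": null, "height": 1.5, "signature": 0x00, "seq": null, "id": 100}
checking off the Profile differences that do not matter here:
  enum Priority (field role in record Profile): symbol BLUE added -> a verdict-level change on Profile — the shown value reads the same

decoded: {"role": null, "tags": [], "price": null, "height": 1.5, "signature": 0x00, "seq": null, "id": 100}


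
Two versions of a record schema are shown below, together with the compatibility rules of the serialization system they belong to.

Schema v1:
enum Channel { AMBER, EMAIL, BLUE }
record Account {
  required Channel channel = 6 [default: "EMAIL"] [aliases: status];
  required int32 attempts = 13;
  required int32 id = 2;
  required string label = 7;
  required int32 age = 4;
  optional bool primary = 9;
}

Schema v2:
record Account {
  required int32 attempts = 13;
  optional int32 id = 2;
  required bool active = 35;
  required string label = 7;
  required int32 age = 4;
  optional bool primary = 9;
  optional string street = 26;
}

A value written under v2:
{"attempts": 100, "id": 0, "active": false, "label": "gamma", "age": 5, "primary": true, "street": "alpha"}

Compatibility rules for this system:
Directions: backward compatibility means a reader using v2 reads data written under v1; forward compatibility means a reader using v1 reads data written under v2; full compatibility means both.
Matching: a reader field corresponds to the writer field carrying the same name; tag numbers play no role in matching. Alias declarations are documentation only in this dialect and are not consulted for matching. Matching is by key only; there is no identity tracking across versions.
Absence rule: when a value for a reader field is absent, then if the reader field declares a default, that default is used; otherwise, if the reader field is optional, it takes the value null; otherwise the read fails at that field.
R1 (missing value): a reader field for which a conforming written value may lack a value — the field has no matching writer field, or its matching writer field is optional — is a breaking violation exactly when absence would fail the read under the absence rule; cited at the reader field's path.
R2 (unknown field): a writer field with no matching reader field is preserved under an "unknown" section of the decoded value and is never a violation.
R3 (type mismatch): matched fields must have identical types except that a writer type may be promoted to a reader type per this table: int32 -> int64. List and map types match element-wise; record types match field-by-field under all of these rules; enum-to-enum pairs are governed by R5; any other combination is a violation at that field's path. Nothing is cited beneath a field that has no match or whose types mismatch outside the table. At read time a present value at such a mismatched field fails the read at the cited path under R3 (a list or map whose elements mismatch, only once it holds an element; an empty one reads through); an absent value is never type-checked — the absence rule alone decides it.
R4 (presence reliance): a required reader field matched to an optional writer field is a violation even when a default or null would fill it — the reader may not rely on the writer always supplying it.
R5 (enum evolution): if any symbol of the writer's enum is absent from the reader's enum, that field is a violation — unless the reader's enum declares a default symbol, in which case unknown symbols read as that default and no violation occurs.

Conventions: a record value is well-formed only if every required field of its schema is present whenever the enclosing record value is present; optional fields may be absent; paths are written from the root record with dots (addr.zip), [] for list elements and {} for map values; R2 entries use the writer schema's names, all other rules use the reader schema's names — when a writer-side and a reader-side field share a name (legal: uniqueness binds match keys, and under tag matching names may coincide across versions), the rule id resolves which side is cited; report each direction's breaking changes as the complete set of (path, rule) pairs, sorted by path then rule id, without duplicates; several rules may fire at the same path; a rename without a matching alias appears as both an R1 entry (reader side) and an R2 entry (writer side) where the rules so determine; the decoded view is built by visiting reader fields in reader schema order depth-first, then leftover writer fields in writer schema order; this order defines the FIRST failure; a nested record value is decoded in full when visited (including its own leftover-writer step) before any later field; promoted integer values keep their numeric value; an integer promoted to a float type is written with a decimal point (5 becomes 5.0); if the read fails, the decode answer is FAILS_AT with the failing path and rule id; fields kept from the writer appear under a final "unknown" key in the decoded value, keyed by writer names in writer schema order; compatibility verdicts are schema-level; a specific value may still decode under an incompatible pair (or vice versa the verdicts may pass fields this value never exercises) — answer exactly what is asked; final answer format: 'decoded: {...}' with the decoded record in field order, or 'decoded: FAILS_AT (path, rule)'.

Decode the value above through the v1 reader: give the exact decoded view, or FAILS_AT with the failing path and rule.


the writer's type comes first in each Account pair
decode walk for Account under reader schema v1:
  channel := "EMAIL" (absent -> default)
  attempts := 100
  id := 0
  label := "gamma"
  age := 5
  primary := true
  writer active: kept under "unknown"
  writer street: kept under "unknown"
  => decoded: {"channel": "EMAIL", "attempts": 100, "id": 0, "label": "gamma", "age": 5, "primary": true, "unknown": {"active": false, "street": "alpha"}}
the rest of the Account diff is inert for this question:
  removed field channel from record Account -> fires no rule on Account under this dialect and leaves the result unchanged
  field id in record Account: required changed to optional -> affects the rule determinations only; this particular Account value decodes identically

decoded: {"channel": "EMAIL", "attempts": 100, "id": 0, "label": "gamma", "age": 5, "primary": true, "unknown": {"active": false, "street": "alpha"}}


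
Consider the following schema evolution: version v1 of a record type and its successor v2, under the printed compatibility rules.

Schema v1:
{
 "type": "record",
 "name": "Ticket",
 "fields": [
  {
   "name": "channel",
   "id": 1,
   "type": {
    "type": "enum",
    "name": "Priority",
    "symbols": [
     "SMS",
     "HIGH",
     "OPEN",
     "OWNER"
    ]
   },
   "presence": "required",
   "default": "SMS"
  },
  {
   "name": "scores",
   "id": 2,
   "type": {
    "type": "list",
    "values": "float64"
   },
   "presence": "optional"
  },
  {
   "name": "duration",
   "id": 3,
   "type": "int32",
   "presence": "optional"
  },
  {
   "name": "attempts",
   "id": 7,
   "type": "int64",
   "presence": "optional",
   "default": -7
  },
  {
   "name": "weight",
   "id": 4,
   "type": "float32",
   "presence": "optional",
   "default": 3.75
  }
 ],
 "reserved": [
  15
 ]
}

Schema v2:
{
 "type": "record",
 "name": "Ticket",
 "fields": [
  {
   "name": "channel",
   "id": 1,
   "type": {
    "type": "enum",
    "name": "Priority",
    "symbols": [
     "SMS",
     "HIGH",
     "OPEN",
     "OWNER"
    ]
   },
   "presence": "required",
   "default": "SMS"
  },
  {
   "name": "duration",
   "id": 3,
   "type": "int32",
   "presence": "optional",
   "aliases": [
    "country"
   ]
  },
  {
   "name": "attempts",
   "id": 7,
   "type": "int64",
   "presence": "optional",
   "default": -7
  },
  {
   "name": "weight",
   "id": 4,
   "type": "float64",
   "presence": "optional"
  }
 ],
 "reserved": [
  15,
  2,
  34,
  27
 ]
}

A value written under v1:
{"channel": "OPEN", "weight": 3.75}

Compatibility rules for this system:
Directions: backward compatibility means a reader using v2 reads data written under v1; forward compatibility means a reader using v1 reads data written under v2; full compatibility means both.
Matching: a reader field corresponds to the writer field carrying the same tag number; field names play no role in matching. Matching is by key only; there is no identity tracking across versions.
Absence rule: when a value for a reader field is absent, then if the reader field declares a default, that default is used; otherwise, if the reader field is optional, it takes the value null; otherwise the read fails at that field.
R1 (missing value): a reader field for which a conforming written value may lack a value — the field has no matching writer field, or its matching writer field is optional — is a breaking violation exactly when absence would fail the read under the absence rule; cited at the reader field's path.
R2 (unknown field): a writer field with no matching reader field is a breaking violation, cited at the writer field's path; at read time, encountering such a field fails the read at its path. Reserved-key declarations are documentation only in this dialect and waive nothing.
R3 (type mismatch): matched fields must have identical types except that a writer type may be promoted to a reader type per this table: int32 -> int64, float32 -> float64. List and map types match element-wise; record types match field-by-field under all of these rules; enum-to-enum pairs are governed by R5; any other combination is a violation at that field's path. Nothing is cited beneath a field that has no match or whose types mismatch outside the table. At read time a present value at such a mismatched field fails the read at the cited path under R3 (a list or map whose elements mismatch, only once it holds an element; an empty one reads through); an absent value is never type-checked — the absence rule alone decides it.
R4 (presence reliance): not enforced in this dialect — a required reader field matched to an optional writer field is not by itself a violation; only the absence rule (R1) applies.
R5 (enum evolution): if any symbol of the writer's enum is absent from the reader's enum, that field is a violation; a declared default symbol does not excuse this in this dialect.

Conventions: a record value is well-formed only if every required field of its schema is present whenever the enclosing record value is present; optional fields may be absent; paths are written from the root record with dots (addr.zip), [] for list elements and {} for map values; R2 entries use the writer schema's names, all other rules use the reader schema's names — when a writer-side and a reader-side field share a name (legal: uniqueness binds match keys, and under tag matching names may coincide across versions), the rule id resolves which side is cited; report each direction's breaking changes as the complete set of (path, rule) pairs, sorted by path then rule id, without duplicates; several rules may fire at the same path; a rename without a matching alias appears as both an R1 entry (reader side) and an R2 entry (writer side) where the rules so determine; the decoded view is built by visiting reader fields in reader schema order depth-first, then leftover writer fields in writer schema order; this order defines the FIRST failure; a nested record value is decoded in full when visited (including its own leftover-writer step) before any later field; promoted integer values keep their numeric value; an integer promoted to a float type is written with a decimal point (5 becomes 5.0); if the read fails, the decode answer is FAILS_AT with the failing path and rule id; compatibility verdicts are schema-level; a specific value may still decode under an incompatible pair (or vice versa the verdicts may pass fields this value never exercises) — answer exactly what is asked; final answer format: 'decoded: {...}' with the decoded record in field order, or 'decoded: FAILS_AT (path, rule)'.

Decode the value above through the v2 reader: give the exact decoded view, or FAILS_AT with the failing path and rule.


the writer's type comes first in each Ticket pair
migrating the Ticket value to v2:
  channel := "OPEN"
  duration := null (not supplied -> null)
  attempts := -7 (no value, default fills)
  weight := 3.75 (float32 -> float64)
  => decoded: {"channel": "OPEN", "duration": null, "attempts": -7, "weight": 3.75}
the other Ticket changes do not affect what is asked:
  field weight in record Ticket: type float32 changed to float64 (its default is dropped) -> a verdict-level change on Ticket — the shown value reads the same

decoded: {"channel": "OPEN", "duration": null, "attempts": -7, "weight": 3.75}


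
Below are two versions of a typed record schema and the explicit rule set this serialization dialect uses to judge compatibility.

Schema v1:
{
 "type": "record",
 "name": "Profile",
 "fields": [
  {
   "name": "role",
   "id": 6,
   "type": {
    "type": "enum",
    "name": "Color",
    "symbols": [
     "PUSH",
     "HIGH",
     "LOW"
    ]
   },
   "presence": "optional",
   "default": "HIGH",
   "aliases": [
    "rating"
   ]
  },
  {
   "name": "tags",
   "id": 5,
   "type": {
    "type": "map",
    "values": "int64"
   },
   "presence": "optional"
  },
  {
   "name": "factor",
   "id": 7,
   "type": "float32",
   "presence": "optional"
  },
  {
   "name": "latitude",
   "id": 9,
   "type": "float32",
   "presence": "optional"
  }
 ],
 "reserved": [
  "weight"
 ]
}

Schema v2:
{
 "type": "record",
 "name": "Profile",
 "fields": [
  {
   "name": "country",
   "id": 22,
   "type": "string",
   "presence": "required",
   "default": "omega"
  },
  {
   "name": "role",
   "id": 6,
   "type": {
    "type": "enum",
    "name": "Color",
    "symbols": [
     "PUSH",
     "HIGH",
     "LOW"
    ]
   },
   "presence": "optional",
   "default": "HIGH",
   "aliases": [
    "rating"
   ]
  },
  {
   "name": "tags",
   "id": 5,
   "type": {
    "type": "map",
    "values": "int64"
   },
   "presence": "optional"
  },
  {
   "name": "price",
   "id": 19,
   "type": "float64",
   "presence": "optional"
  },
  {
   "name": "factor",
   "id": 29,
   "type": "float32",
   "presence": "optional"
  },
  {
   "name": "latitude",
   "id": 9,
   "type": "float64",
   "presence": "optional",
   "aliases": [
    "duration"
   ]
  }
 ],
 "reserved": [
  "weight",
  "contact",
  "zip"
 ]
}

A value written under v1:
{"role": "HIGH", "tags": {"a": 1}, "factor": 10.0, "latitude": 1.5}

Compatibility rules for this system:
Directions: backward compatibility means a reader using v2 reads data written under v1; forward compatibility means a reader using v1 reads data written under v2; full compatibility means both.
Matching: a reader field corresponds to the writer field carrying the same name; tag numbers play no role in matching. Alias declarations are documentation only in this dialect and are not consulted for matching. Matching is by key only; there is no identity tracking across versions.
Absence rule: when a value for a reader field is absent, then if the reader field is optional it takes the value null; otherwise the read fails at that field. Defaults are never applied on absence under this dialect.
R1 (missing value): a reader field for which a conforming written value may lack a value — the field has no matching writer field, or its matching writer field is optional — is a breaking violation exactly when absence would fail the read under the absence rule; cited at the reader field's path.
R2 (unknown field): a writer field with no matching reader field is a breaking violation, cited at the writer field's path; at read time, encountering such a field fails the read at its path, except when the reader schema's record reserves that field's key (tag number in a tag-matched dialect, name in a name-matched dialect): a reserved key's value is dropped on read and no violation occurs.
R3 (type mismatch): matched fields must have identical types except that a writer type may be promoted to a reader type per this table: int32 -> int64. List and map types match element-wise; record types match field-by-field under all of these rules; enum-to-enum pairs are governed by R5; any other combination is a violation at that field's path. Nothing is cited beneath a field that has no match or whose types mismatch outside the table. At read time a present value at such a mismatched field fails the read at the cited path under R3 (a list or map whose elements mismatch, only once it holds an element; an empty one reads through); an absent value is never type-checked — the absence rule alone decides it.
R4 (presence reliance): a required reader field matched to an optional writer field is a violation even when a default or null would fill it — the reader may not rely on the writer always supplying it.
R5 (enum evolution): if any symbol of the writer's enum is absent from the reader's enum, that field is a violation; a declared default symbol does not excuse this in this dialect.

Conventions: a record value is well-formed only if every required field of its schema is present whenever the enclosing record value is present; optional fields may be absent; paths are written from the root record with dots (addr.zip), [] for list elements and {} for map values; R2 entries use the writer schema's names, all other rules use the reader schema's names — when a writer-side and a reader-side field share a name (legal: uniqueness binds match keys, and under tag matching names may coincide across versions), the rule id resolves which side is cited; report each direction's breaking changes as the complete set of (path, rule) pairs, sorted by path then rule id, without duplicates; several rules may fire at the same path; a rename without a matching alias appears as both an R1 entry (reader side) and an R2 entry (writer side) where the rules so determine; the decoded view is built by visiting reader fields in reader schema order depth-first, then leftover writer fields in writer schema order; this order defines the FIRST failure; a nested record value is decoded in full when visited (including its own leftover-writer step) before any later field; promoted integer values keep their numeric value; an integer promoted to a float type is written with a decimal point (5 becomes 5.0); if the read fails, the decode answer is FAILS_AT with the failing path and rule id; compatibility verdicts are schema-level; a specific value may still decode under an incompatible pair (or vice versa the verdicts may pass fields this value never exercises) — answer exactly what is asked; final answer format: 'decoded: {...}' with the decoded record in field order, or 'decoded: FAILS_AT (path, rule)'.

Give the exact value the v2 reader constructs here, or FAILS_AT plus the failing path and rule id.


the writer's type comes first in each Profile pair
decode walk for Profile under reader schema v2:
  read fails at country under R1 (no fill)
  => FAILS_AT (country, R1)
the other Profile changes do not affect what is asked:
  field latitude in record Profile: type float32 changed to float64 -> schema-level compatibility only; this Profile value's decode is unchanged
  field factor in record Profile: tag 7 changed to 29 -> triggers nothing under the printed rules; the Profile answer is the same either way
  added field price to record Profile: optional float64, tag 19 (in v2 it sits immediately before factor) -> schema-level compatibility only; this Profile value's decode is unchanged

decoded: FAILS_AT (country, R1)


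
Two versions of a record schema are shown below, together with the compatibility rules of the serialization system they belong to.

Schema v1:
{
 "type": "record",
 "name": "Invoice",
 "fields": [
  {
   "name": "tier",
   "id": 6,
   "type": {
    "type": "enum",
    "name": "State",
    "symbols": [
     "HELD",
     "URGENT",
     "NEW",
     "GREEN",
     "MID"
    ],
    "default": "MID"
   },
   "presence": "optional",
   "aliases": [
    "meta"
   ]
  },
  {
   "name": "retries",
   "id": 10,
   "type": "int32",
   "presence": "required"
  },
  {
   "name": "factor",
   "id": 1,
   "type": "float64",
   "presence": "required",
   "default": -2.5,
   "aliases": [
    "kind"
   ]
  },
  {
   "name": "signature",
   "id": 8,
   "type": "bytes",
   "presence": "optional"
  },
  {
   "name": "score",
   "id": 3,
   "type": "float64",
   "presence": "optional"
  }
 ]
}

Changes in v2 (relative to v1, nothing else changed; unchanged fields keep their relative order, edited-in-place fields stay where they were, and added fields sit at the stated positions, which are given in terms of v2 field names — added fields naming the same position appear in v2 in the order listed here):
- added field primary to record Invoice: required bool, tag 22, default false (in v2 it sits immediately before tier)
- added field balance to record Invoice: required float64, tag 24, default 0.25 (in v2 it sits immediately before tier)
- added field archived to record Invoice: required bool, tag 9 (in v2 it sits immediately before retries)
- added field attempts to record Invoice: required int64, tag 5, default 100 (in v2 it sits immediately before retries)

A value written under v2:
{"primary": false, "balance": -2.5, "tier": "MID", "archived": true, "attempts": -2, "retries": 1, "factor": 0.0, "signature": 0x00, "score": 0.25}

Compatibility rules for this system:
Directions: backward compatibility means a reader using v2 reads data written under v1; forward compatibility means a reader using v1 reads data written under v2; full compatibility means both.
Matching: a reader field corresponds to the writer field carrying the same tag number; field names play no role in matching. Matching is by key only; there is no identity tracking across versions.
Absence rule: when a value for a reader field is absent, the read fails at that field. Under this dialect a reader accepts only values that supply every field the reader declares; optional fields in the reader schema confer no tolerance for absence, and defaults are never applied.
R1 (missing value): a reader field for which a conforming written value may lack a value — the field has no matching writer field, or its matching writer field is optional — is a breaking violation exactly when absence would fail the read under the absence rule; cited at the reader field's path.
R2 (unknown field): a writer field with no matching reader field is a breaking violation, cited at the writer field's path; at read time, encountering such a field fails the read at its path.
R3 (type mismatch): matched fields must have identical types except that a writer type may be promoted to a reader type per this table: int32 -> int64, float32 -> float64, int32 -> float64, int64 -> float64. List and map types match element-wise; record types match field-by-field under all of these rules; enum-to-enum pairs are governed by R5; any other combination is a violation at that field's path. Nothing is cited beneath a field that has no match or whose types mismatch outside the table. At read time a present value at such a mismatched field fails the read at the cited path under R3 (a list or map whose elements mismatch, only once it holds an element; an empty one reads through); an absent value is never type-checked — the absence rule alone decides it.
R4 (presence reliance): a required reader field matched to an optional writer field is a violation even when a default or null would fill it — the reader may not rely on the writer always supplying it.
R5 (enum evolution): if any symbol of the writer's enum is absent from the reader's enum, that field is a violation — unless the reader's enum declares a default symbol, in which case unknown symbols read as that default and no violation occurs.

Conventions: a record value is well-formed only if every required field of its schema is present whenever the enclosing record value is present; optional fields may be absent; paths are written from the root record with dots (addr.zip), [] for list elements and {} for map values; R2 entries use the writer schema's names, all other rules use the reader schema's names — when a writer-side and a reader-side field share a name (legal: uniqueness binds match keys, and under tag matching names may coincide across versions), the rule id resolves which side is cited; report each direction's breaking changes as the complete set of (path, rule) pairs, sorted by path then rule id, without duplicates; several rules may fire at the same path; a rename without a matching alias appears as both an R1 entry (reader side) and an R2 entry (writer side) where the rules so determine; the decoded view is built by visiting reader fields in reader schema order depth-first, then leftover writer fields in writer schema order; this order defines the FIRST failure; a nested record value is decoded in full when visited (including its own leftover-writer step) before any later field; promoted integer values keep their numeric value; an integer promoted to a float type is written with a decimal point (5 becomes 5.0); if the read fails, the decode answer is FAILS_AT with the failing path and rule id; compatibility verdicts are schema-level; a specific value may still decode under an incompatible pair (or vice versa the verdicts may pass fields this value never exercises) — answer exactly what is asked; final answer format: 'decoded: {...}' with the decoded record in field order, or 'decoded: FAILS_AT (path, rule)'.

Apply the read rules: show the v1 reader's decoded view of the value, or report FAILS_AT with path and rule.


decoded: FAILS_AT (primary, R2)

in Invoice below, arrows point writer -> reader
decoding the Invoice value with the v1 reader:
  tier := "MID"
  retries := 1
  factor := 0.0
  signature := 0x00
  score := 0.25
  read fails at primary under R2 (unknown field)
  => FAILS_AT (primary, R2)
diffs on Invoice not affecting the asked answer:
  added field attempts to record Invoice: required int64, tag 5, default 100 (in v2 it sits immediately before retries) -> schema-level compatibility only; this Invoice value's decode is unchanged
  added field balance to record Invoice: required float64, tag 24, default 0.25 (in v2 it sits immediately before tier) -> schema-level compatibility only; this Invoice value's decode is unchanged
  added field archived to record Invoice: required bool, tag 9 (in v2 it sits immediately before retries) -> schema-level compatibility only; this Invoice value's decode is unchanged
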